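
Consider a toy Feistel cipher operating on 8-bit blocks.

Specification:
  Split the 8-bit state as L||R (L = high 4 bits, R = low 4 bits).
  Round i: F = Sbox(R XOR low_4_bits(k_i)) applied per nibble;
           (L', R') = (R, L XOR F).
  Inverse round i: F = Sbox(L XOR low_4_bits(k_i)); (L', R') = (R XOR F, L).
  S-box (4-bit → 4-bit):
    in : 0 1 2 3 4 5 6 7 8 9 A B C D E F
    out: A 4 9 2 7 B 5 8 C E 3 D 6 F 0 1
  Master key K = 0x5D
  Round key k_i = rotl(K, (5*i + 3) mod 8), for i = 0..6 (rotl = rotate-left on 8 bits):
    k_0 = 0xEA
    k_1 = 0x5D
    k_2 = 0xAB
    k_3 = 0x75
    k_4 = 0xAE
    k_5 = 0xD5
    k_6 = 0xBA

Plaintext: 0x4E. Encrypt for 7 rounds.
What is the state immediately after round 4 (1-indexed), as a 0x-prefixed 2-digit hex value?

s_0 = plaintext = 0x4E
s_1 = Round(s_0, k_0) = 0xE3
s_2 = Round(s_1, k_1) = 0x3E
s_3 = Round(s_2, k_2) = 0xE8
s_4 = Round(s_3, k_3) = 0x81
s_5 = Round(s_4, k_4) = 0x19
s_6 = Round(s_5, k_5) = 0x97
s_7 = Round(s_6, k_6) = 0x76

0x81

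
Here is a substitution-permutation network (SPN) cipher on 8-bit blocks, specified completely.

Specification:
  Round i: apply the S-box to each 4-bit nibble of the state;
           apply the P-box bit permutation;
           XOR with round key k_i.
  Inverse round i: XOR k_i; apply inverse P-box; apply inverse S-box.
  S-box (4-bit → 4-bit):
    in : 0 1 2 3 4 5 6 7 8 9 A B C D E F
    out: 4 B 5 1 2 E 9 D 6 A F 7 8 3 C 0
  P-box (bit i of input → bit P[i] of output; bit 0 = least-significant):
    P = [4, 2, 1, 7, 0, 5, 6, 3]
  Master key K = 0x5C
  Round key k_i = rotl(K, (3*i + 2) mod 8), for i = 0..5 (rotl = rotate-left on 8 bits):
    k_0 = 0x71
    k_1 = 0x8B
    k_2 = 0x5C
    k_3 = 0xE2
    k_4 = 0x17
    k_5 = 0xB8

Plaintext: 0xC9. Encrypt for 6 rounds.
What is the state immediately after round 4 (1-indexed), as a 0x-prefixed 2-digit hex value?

s_0 = plaintext = 0xC9
s_1 = Round(s_0, k_0) = 0xFD
s_2 = Round(s_1, k_1) = 0x9F
s_3 = Round(s_2, k_2) = 0x74
s_4 = Round(s_3, k_3) = 0xAF
s_5 = Round(s_4, k_4) = 0x7E
s_6 = Round(s_5, k_5) = 0x73

0xAF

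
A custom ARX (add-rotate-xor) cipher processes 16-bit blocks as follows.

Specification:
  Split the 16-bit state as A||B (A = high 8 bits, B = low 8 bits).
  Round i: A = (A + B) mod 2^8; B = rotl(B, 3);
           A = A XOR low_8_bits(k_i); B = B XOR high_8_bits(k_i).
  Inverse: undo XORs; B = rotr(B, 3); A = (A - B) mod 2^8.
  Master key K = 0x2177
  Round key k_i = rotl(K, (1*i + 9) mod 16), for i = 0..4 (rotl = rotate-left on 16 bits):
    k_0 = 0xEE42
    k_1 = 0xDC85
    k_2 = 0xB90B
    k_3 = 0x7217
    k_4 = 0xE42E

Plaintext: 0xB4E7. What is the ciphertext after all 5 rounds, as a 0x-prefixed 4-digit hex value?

s_0 = plaintext = 0xB4E7
s_1 = Round(s_0, k_0) = 0xD9D1
s_2 = Round(s_1, k_1) = 0x2F52
s_3 = Round(s_2, k_2) = 0x8A2B
s_4 = Round(s_3, k_3) = 0xA22B
s_5 = Round(s_4, k_4) = 0xE3BD

0xE3BD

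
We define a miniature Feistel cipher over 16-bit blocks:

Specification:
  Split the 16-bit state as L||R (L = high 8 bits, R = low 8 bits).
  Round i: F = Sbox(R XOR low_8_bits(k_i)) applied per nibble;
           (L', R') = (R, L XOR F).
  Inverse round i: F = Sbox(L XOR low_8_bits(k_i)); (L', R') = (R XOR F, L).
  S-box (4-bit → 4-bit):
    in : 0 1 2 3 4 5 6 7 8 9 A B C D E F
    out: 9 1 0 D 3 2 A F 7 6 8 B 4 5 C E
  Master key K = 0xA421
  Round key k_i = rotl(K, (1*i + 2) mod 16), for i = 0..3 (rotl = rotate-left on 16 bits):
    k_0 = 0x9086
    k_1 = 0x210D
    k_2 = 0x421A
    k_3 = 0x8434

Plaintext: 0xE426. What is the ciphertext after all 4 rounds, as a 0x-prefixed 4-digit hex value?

s_0 = plaintext = 0xE426
s_1 = Round(s_0, k_0) = 0x266D
s_2 = Round(s_1, k_1) = 0x6D8F
s_3 = Round(s_2, k_2) = 0x8F0F
s_4 = Round(s_3, k_3) = 0x0F54

0x0F54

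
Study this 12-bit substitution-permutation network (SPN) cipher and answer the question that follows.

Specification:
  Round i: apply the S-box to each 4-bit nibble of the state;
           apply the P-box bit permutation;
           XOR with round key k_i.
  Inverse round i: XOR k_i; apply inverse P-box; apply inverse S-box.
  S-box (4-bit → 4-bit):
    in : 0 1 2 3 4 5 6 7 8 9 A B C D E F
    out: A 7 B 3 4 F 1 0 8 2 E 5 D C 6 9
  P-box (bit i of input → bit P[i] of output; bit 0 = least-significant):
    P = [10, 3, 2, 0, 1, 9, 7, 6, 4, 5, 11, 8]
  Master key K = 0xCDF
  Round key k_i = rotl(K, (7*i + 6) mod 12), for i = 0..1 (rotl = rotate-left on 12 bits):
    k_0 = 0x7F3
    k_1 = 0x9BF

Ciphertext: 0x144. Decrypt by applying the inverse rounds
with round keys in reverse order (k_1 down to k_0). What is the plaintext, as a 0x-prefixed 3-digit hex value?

0x33F

s_0 = ciphertext = 0x144
s_1 = InvRound(s_0, k_1) = 0x1C0
s_2 = InvRound(s_1, k_0) = 0x33F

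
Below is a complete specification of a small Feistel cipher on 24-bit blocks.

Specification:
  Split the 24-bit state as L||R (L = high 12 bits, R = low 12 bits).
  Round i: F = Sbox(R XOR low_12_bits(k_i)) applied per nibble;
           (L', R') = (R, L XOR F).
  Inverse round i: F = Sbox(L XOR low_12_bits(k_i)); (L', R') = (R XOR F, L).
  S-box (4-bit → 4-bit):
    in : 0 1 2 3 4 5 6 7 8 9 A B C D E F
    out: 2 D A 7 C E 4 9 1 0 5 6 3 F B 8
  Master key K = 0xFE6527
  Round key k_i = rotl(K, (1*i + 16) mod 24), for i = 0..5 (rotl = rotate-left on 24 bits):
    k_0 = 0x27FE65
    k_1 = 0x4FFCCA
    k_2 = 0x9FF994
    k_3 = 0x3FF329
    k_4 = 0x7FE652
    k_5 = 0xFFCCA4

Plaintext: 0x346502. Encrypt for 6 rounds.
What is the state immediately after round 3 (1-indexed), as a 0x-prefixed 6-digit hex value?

s_0 = plaintext = 0x346502
s_1 = Round(s_0, k_0) = 0x50250F
s_2 = Round(s_1, k_1) = 0x50F53C
s_3 = Round(s_2, k_2) = 0x53C65E
s_4 = Round(s_3, k_3) = 0x65EBA5
s_5 = Round(s_4, k_4) = 0xBA59D7
s_6 = Round(s_5, k_5) = 0x9D7532

0x53C65E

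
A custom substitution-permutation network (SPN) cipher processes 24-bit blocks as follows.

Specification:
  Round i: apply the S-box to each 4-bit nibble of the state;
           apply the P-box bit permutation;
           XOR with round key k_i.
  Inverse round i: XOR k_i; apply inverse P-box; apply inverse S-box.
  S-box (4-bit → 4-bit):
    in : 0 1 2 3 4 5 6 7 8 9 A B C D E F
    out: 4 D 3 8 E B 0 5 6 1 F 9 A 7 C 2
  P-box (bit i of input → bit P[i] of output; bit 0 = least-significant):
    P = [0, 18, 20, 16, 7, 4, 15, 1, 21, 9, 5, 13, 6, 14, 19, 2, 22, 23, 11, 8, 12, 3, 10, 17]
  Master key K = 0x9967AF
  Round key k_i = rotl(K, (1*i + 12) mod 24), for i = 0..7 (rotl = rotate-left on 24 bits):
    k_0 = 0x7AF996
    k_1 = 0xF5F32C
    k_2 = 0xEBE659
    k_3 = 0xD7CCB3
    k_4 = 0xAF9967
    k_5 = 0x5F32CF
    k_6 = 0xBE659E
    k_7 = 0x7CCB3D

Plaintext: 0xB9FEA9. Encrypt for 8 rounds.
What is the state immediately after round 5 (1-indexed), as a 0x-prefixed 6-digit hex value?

0xC9C622

s_0 = plaintext = 0xB9FEA9
s_1 = Round(s_0, k_0) = 0x380925
s_2 = Round(s_1, k_1) = 0x5AFBBD
s_3 = Round(s_2, k_2) = 0x1D9FD2
s_4 = Round(s_3, k_3) = 0x115262
s_5 = Round(s_4, k_4) = 0xC9C622
s_6 = Round(s_5, k_5) = 0x197252
s_7 = Round(s_6, k_6) = 0xD0734D
s_8 = Round(s_7, k_7) = 0x607766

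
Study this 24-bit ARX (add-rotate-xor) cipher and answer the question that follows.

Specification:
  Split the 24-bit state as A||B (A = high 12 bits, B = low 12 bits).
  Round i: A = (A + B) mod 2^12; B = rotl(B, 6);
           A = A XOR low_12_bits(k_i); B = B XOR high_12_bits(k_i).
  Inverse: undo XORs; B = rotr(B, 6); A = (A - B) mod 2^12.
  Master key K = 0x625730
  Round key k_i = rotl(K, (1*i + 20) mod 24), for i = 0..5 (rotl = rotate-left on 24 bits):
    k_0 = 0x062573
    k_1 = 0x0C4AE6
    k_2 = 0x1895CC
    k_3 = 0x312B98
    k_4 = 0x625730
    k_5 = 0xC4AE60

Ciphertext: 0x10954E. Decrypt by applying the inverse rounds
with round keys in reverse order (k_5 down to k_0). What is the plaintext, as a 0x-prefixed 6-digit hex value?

s_0 = ciphertext = 0x10954E
s_1 = InvRound(s_0, k_5) = 0xE45124
s_2 = InvRound(s_1, k_4) = 0x91905C
s_3 = InvRound(s_2, k_3) = 0xEF438D
s_4 = InvRound(s_3, k_2) = 0xA30108
s_5 = InvRound(s_4, k_1) = 0xDCF307
s_6 = InvRound(s_5, k_0) = 0xF6F94D

0xF6F94D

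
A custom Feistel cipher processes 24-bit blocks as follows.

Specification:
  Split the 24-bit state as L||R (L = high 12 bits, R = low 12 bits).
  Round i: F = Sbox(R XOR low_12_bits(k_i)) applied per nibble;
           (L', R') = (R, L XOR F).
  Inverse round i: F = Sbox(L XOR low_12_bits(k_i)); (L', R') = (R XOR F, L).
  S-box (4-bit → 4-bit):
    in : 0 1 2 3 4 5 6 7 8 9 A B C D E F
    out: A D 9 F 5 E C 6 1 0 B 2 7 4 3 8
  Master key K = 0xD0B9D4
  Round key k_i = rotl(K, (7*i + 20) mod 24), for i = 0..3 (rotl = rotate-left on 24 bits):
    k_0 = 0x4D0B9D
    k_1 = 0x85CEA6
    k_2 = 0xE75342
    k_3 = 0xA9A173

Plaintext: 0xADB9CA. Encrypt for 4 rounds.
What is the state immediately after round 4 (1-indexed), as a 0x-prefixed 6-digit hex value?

0x026026

s_0 = plaintext = 0xADB9CA
s_1 = Round(s_0, k_0) = 0x9CA33D
s_2 = Round(s_1, k_1) = 0x33DDC8
s_3 = Round(s_2, k_2) = 0xDC8026
s_4 = Round(s_3, k_3) = 0x026026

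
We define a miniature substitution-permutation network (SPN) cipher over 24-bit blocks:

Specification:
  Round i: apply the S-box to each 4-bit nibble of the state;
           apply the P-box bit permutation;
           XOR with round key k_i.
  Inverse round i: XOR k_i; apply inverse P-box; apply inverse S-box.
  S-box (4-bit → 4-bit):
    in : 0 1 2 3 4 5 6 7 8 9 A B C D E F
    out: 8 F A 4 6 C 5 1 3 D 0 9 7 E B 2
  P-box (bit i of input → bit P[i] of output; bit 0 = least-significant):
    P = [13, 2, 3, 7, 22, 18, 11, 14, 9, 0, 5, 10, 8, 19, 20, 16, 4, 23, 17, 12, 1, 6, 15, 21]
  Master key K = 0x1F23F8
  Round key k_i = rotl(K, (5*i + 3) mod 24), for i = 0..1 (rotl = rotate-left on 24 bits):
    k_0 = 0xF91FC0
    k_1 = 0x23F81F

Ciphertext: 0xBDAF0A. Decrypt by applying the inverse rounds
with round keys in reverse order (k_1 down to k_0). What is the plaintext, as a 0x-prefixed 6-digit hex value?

0xC0C4BD

s_0 = ciphertext = 0xBDAF0A
s_1 = InvRound(s_0, k_1) = 0xA1CE2F
s_2 = InvRound(s_1, k_0) = 0xC0C4BD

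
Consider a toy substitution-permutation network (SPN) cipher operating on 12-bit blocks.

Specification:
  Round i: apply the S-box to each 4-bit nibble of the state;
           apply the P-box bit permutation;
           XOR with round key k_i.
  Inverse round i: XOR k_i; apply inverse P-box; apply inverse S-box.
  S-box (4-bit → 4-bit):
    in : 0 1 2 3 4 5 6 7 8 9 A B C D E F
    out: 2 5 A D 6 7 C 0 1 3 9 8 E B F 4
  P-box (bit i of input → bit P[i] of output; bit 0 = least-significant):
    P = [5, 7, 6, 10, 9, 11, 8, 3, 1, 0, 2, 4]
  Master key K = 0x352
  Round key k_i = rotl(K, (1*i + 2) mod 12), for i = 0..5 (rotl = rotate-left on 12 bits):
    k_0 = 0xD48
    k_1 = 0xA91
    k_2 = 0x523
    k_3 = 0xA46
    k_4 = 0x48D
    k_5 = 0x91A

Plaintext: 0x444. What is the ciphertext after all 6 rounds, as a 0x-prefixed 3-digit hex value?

0x17B

s_0 = plaintext = 0x444
s_1 = Round(s_0, k_0) = 0x48D
s_2 = Round(s_1, k_1) = 0xC34
s_3 = Round(s_2, k_2) = 0x6FE
s_4 = Round(s_3, k_3) = 0xFB2
s_5 = Round(s_4, k_4) = 0x001
s_6 = Round(s_5, k_5) = 0x17B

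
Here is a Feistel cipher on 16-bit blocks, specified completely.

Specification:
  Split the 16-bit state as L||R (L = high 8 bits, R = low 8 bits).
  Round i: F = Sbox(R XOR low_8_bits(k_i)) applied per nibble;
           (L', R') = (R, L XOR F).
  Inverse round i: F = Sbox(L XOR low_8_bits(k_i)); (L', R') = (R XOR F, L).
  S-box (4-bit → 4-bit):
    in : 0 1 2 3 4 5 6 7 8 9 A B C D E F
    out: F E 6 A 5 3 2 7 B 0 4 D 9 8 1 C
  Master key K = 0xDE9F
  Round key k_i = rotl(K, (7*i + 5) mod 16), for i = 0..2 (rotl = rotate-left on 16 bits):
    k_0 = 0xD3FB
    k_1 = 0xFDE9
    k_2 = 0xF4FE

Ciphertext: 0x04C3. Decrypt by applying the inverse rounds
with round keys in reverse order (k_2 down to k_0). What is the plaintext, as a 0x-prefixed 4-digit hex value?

0x1615

s_0 = ciphertext = 0x04C3
s_1 = InvRound(s_0, k_2) = 0x0704
s_2 = InvRound(s_1, k_1) = 0x1507
s_3 = InvRound(s_2, k_0) = 0x1615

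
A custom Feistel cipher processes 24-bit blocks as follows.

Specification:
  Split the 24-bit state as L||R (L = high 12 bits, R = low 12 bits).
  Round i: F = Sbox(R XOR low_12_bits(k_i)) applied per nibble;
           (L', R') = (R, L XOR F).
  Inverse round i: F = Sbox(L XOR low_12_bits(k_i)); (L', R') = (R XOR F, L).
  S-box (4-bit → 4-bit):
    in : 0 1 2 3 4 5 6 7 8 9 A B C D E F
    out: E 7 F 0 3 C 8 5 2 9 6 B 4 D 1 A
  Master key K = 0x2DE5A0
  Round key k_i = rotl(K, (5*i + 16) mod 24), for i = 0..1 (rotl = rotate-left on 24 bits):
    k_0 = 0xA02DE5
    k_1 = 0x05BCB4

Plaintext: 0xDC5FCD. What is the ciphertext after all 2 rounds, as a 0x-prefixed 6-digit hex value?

s_0 = plaintext = 0xDC5FCD
s_1 = Round(s_0, k_0) = 0xFCD237
s_2 = Round(s_1, k_1) = 0x237EED

0x237EED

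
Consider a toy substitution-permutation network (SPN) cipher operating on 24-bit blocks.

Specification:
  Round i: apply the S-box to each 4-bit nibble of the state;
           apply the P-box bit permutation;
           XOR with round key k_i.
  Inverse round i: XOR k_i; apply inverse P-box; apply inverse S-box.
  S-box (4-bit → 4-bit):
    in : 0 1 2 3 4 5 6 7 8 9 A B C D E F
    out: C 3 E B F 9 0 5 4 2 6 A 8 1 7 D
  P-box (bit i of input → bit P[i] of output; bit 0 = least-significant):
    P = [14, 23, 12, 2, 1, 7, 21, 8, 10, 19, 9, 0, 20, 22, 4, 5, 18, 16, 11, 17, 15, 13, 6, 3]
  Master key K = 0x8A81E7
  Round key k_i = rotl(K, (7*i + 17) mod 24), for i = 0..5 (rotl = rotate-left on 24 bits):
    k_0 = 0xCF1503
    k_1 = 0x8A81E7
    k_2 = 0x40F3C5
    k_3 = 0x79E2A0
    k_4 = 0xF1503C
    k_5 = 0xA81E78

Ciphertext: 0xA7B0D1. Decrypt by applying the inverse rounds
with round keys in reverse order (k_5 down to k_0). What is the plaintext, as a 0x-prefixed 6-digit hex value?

0x928631

s_0 = ciphertext = 0xA7B0D1
s_1 = InvRound(s_0, k_5) = 0x34C496
s_2 = InvRound(s_1, k_4) = 0x51BD1A
s_3 = InvRound(s_2, k_3) = 0xC80E47
s_4 = InvRound(s_3, k_2) = 0x18613E
s_5 = InvRound(s_4, k_1) = 0x4C7C91
s_6 = InvRound(s_5, k_0) = 0x928631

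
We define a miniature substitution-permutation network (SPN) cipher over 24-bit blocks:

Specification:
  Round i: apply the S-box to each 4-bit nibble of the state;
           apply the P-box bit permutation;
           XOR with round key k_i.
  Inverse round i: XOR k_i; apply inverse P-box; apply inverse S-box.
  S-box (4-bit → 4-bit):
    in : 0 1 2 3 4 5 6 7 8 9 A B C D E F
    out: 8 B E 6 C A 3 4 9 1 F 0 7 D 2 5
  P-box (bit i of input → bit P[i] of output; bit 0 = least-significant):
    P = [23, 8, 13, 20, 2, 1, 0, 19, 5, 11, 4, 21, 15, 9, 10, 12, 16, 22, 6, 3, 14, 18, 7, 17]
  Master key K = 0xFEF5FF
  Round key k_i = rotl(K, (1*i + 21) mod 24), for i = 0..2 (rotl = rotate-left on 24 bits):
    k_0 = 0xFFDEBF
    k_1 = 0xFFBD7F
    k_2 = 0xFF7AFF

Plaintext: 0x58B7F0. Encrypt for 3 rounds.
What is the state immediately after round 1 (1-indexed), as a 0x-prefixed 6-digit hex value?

0xE8DEA2

s_0 = plaintext = 0x58B7F0
s_1 = Round(s_0, k_0) = 0xE8DEA2
s_2 = Round(s_1, k_1) = 0xE20070
s_3 = Round(s_2, k_2) = 0x8B6AB6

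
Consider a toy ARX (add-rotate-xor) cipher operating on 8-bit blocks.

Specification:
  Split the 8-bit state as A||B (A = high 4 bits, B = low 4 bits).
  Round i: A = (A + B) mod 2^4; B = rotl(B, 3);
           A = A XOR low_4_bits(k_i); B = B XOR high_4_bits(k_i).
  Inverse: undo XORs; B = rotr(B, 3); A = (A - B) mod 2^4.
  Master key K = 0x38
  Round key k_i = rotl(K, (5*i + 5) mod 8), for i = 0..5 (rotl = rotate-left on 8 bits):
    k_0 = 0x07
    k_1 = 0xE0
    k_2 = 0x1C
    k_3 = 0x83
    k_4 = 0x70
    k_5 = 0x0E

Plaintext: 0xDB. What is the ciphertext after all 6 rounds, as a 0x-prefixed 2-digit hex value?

0x7B

s_0 = plaintext = 0xDB
s_1 = Round(s_0, k_0) = 0xFD
s_2 = Round(s_1, k_1) = 0xC0
s_3 = Round(s_2, k_2) = 0x01
s_4 = Round(s_3, k_3) = 0x20
s_5 = Round(s_4, k_4) = 0x27
s_6 = Round(s_5, k_5) = 0x7B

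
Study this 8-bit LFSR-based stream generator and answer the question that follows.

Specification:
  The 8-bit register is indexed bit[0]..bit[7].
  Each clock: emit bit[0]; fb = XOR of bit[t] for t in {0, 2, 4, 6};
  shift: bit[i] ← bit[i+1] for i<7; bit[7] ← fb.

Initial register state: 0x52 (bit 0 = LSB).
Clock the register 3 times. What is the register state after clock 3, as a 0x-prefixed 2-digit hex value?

reg_0 = 0x52
clock 1: out=0, reg = 0x29
clock 2: out=1, reg = 0x94
clock 3: out=0, reg = 0x4A

0x4A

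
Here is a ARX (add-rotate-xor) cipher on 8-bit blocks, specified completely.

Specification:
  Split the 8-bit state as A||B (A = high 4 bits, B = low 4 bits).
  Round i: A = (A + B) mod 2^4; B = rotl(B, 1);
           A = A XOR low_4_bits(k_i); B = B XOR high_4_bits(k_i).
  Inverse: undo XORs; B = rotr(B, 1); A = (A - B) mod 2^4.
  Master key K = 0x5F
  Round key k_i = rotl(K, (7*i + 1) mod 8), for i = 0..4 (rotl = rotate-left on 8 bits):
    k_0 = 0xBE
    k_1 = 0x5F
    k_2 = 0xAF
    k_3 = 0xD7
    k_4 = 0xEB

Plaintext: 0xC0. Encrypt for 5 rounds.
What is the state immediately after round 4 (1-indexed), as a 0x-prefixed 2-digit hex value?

0xE0

s_0 = plaintext = 0xC0
s_1 = Round(s_0, k_0) = 0x2B
s_2 = Round(s_1, k_1) = 0x22
s_3 = Round(s_2, k_2) = 0xBE
s_4 = Round(s_3, k_3) = 0xE0
s_5 = Round(s_4, k_4) = 0x5E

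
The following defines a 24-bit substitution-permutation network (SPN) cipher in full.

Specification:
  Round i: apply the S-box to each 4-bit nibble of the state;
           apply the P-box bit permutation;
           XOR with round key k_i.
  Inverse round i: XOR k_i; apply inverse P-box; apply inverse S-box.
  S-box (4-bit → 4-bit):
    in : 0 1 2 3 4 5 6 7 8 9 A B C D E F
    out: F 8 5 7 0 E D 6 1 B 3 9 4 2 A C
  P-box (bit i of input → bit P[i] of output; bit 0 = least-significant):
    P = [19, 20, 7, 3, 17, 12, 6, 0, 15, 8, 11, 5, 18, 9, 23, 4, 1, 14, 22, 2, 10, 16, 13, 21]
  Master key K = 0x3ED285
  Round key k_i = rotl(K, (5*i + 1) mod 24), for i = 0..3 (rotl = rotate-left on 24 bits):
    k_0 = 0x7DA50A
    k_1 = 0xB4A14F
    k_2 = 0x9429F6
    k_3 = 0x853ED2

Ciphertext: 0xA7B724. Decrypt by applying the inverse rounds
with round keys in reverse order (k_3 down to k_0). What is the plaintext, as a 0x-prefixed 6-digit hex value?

0x6C5663

s_0 = ciphertext = 0xA7B724
s_1 = InvRound(s_0, k_3) = 0x1B102C
s_2 = InvRound(s_1, k_2) = 0x786736
s_3 = InvRound(s_2, k_1) = 0x870BFB
s_4 = InvRound(s_3, k_0) = 0x6C5663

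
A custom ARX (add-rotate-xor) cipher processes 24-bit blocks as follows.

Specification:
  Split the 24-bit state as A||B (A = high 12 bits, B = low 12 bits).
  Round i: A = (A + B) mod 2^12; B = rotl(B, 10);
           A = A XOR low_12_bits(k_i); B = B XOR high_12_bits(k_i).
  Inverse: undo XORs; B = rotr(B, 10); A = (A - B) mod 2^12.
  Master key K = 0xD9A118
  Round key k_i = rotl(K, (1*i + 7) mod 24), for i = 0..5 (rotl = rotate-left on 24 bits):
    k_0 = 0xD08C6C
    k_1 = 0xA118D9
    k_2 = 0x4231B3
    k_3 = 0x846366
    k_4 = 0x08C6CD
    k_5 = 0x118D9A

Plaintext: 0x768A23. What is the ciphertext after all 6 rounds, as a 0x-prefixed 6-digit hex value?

s_0 = plaintext = 0x768A23
s_1 = Round(s_0, k_0) = 0xDE7380
s_2 = Round(s_1, k_1) = 0x9BEAF1
s_3 = Round(s_2, k_2) = 0x51C29F
s_4 = Round(s_3, k_3) = 0x4DD4E1
s_5 = Round(s_4, k_4) = 0xF735B4
s_6 = Round(s_5, k_5) = 0x8BD075

0x8BD075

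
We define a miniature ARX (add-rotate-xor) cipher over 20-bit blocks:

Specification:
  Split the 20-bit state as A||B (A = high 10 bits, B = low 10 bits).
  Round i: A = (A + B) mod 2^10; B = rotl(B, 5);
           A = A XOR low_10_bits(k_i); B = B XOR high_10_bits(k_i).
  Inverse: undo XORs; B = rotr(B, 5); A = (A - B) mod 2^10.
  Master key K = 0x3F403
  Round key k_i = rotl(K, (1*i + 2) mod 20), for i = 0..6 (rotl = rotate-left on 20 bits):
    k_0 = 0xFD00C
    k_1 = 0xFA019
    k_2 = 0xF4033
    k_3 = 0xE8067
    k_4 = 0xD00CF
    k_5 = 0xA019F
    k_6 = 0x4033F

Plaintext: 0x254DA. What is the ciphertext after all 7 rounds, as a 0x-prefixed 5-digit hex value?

s_0 = plaintext = 0x254DA
s_1 = Round(s_0, k_0) = 0x58CB2
s_2 = Round(s_1, k_1) = 0x831AD
s_3 = Round(s_2, k_2) = 0xE2A7D
s_4 = Round(s_3, k_3) = 0x98013
s_5 = Round(s_4, k_4) = 0xAF120
s_6 = Round(s_5, k_5) = 0x90E89
s_7 = Round(s_6, k_6) = 0xFCC34

0xFCC34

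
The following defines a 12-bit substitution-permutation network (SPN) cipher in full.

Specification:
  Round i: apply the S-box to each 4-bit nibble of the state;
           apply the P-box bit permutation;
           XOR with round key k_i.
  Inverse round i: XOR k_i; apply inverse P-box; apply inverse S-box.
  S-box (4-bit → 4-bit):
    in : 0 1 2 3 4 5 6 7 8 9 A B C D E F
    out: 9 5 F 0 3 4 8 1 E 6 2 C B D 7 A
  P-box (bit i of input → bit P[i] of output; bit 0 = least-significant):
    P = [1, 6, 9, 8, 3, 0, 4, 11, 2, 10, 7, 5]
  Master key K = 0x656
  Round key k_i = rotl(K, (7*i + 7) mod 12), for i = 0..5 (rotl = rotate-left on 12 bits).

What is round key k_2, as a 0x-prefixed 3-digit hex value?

0xCCA

K = 0x656
k_0 = rotl(K, (7*0+7) mod 12) = rotl(K, 7) = 0xB32
k_1 = rotl(K, (7*1+7) mod 12) = rotl(K, 2) = 0x959
k_2 = rotl(K, (7*2+7) mod 12) = rotl(K, 9) = 0xCCA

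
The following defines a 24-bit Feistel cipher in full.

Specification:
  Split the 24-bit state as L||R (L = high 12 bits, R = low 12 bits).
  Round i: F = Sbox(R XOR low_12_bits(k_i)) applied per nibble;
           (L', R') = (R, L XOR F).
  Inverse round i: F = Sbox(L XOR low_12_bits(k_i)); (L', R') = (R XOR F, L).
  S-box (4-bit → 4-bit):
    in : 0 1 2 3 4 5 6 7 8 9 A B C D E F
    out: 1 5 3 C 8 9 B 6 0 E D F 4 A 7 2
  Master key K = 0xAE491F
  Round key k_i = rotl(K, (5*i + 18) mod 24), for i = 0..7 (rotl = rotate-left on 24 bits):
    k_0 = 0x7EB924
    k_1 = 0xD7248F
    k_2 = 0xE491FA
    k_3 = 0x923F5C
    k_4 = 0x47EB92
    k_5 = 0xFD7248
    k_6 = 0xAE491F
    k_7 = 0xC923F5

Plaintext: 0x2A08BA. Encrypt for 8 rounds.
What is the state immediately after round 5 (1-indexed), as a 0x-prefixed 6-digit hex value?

s_0 = plaintext = 0x2A08BA
s_1 = Round(s_0, k_0) = 0x8BA747
s_2 = Round(s_1, k_1) = 0x7474FA
s_3 = Round(s_2, k_2) = 0x4FAE56
s_4 = Round(s_3, k_3) = 0xE561E7
s_5 = Round(s_4, k_4) = 0x1E733F
s_6 = Round(s_5, k_5) = 0x33F481
s_7 = Round(s_6, k_6) = 0x4819D8
s_8 = Round(s_7, k_7) = 0x9D89BB

0x1E733F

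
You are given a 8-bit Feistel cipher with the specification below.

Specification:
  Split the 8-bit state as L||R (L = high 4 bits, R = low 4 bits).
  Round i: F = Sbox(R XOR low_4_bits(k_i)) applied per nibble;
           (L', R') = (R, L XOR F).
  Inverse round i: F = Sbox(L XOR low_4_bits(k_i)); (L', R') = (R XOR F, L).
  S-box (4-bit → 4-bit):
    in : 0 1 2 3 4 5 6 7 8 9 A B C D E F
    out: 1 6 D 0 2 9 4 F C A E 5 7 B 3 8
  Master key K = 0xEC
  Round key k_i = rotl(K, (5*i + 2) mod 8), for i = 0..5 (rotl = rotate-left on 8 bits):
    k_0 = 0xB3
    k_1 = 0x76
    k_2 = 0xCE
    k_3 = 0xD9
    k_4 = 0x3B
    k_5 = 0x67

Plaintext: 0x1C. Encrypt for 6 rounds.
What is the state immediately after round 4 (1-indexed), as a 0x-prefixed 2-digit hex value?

0x77

s_0 = plaintext = 0x1C
s_1 = Round(s_0, k_0) = 0xC9
s_2 = Round(s_1, k_1) = 0x94
s_3 = Round(s_2, k_2) = 0x47
s_4 = Round(s_3, k_3) = 0x77
s_5 = Round(s_4, k_4) = 0x70
s_6 = Round(s_5, k_5) = 0x08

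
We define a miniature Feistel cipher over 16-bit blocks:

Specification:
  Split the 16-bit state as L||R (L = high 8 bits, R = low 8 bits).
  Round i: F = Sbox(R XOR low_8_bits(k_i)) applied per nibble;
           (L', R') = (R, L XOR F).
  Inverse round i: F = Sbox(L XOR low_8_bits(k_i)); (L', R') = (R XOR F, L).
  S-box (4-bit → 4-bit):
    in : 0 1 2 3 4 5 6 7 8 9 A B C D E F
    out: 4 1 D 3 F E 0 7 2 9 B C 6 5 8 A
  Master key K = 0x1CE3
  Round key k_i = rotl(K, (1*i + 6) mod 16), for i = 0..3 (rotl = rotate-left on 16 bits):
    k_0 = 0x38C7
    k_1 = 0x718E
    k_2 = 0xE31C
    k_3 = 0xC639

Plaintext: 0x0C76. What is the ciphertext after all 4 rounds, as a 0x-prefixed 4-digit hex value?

s_0 = plaintext = 0x0C76
s_1 = Round(s_0, k_0) = 0x76CD
s_2 = Round(s_1, k_1) = 0xCD85
s_3 = Round(s_2, k_2) = 0x8554
s_4 = Round(s_3, k_3) = 0x5480

0x5480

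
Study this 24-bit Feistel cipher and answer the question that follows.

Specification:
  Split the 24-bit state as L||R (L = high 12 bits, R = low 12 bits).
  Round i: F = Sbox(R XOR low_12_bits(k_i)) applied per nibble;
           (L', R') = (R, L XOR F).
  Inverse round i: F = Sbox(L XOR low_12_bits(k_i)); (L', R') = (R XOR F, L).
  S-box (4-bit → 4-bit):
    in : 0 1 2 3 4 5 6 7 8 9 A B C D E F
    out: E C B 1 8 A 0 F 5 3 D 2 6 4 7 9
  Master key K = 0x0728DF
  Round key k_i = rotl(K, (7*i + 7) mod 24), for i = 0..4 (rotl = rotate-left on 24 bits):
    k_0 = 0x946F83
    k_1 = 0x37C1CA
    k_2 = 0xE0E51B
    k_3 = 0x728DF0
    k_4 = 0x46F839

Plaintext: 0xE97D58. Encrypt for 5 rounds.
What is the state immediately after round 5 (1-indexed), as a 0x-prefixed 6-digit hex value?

s_0 = plaintext = 0xE97D58
s_1 = Round(s_0, k_0) = 0xD585D5
s_2 = Round(s_1, k_1) = 0x5D5591
s_3 = Round(s_2, k_2) = 0x591B88
s_4 = Round(s_3, k_3) = 0xB88564
s_5 = Round(s_4, k_4) = 0x564F2C

0x564F2C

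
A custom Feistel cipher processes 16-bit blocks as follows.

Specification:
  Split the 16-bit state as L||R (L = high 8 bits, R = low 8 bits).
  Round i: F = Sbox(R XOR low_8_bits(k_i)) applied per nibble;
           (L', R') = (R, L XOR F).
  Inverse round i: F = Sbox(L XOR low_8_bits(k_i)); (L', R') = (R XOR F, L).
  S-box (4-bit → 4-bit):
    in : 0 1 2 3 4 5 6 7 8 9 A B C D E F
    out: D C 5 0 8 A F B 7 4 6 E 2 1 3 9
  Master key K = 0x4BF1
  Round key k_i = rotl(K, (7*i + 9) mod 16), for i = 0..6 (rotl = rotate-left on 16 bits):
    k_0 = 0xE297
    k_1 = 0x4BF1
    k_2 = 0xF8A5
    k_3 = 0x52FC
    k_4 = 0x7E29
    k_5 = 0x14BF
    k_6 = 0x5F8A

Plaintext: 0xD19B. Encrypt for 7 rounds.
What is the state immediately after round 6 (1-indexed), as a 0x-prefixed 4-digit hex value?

s_0 = plaintext = 0xD19B
s_1 = Round(s_0, k_0) = 0x9B03
s_2 = Round(s_1, k_1) = 0x030E
s_3 = Round(s_2, k_2) = 0x0E6D
s_4 = Round(s_3, k_3) = 0x6D42
s_5 = Round(s_4, k_4) = 0x4293
s_6 = Round(s_5, k_5) = 0x9310
s_7 = Round(s_6, k_6) = 0x10D5

0x9310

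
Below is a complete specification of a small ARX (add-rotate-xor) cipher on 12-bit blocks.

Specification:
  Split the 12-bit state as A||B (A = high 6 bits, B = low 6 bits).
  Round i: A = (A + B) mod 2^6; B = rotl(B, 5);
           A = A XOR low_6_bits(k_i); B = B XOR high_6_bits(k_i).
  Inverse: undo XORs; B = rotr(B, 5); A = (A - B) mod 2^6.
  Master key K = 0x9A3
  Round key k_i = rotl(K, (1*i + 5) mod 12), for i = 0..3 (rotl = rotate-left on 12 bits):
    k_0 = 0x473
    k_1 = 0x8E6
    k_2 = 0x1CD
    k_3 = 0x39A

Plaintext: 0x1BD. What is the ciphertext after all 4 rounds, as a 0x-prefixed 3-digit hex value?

s_0 = plaintext = 0x1BD
s_1 = Round(s_0, k_0) = 0xC2F
s_2 = Round(s_1, k_1) = 0xE54
s_3 = Round(s_2, k_2) = 0x00D
s_4 = Round(s_3, k_3) = 0x5E8

0x5E8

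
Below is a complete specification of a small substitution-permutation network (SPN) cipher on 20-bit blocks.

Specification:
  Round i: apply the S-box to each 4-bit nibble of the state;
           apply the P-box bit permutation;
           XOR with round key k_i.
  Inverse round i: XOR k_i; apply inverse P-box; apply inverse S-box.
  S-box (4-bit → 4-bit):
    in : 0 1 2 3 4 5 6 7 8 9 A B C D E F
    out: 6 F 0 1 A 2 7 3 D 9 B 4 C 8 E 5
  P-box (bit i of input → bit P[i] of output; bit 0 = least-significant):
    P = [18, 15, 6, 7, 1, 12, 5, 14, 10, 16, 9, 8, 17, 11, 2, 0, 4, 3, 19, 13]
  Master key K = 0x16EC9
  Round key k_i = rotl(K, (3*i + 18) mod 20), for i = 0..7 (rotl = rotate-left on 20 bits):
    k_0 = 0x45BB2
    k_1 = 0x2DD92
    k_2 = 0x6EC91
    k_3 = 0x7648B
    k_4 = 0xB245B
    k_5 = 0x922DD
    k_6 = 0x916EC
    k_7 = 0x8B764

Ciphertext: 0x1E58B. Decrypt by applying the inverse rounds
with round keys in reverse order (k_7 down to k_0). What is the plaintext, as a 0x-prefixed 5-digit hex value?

0x651CA

s_0 = ciphertext = 0x1E58B
s_1 = InvRound(s_0, k_7) = 0x0C01C
s_2 = InvRound(s_1, k_6) = 0xF26EE
s_3 = InvRound(s_2, k_5) = 0x393F3
s_4 = InvRound(s_3, k_4) = 0xE2804
s_5 = InvRound(s_4, k_3) = 0x0E79D
s_6 = InvRound(s_5, k_2) = 0x56C23
s_7 = InvRound(s_6, k_1) = 0x9940A
s_8 = InvRound(s_7, k_0) = 0x651CA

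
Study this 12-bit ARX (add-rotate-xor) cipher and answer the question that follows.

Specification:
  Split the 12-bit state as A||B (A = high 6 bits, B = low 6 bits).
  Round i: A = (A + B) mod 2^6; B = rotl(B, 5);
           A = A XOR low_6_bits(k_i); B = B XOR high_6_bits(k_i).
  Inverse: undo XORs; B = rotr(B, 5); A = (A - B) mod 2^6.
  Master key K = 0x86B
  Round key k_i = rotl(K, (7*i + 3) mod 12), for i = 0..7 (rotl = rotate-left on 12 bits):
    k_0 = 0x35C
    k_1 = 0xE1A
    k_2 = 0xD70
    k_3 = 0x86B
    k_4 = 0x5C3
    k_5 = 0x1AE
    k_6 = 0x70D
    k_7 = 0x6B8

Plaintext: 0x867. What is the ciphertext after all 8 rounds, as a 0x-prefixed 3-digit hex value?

s_0 = plaintext = 0x867
s_1 = Round(s_0, k_0) = 0x53E
s_2 = Round(s_1, k_1) = 0x227
s_3 = Round(s_2, k_2) = 0x7C6
s_4 = Round(s_3, k_3) = 0x3A2
s_5 = Round(s_4, k_4) = 0xCC6
s_6 = Round(s_5, k_5) = 0x5C5
s_7 = Round(s_6, k_6) = 0x47E
s_8 = Round(s_7, k_7) = 0xDC5

0xDC5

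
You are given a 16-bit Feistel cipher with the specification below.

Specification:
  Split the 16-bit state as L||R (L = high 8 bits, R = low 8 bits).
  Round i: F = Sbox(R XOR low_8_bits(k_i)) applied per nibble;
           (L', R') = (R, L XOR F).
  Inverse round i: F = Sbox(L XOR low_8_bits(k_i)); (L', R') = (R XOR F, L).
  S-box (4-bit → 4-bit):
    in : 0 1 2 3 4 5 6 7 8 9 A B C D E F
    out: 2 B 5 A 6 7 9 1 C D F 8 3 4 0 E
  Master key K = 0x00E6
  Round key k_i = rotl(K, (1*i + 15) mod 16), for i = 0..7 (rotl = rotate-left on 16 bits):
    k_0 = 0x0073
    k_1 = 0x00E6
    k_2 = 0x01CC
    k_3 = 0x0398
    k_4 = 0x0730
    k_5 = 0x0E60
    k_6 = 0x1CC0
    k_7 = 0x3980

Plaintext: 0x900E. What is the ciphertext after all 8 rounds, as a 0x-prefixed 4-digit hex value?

0xCAC8

s_0 = plaintext = 0x900E
s_1 = Round(s_0, k_0) = 0x0E84
s_2 = Round(s_1, k_1) = 0x849B
s_3 = Round(s_2, k_2) = 0x9BF5
s_4 = Round(s_3, k_3) = 0xF50F
s_5 = Round(s_4, k_4) = 0x0F5B
s_6 = Round(s_5, k_5) = 0x5BA7
s_7 = Round(s_6, k_6) = 0xA7CA
s_8 = Round(s_7, k_7) = 0xCAC8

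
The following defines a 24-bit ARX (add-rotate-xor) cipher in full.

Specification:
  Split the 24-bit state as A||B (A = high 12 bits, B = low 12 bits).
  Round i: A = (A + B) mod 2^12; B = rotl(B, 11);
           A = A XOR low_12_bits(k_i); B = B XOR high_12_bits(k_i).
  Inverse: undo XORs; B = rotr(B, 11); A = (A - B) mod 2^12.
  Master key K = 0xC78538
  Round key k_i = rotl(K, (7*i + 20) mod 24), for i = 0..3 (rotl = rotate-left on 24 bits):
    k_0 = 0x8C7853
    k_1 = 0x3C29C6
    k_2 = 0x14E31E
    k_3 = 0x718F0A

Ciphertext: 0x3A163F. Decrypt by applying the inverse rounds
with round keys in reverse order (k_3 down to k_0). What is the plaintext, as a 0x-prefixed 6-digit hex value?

s_0 = ciphertext = 0x3A163F
s_1 = InvRound(s_0, k_3) = 0xA5D24E
s_2 = InvRound(s_1, k_2) = 0x343600
s_3 = InvRound(s_2, k_1) = 0xF01B84
s_4 = InvRound(s_3, k_0) = 0x0CC686

0x0CC686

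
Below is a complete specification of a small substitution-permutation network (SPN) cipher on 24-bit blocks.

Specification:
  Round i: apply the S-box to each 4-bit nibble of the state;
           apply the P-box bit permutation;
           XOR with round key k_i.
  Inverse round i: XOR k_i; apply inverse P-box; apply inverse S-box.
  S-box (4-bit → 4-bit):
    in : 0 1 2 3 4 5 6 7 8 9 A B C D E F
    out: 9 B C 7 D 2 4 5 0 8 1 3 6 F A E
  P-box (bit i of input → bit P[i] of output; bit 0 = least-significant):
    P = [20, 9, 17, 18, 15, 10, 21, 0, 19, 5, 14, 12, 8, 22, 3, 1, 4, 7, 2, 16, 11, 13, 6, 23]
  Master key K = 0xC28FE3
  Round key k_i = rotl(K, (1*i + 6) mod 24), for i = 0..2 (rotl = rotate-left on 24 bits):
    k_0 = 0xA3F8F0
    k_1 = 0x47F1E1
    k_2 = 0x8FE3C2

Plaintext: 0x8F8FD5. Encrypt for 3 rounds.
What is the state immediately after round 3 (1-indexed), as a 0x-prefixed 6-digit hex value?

s_0 = plaintext = 0x8F8FD5
s_1 = Round(s_0, k_0) = 0x822E55
s_2 = Round(s_1, k_1) = 0x46E7CF
s_3 = Round(s_2, k_2) = 0x61AD84

0x61AD84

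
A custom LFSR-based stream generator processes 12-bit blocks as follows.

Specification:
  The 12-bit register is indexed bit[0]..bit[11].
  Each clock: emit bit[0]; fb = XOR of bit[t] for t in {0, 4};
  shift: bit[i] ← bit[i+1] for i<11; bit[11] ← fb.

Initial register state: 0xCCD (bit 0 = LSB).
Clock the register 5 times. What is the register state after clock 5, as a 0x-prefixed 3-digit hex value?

0x0E6

reg_0 = 0xCCD
clock 1: out=1, reg = 0xE66
clock 2: out=0, reg = 0x733
clock 3: out=1, reg = 0x399
clock 4: out=1, reg = 0x1CC
clock 5: out=0, reg = 0x0E6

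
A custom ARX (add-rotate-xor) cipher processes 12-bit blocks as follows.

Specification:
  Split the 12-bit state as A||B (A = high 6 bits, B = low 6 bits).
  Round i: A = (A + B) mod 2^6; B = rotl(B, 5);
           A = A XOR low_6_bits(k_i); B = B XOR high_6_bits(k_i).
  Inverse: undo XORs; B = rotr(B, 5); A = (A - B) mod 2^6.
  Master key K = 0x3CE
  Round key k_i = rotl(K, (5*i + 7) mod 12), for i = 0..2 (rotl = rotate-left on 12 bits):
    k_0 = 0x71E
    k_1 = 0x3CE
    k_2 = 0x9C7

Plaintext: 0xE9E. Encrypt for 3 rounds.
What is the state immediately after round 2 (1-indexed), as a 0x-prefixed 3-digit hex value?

s_0 = plaintext = 0xE9E
s_1 = Round(s_0, k_0) = 0x193
s_2 = Round(s_1, k_1) = 0x5E6
s_3 = Round(s_2, k_2) = 0xEB4

0x5E6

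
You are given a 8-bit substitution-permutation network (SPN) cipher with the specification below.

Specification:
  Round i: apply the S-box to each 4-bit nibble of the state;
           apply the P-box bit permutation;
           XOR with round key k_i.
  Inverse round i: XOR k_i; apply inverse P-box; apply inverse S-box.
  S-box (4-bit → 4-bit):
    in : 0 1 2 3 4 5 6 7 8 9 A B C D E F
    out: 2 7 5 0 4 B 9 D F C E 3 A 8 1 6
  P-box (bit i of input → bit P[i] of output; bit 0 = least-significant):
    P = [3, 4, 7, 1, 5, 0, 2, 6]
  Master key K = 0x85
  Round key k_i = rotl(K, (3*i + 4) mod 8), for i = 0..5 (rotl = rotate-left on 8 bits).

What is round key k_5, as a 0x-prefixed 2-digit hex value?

K = 0x85
k_0 = rotl(K, (3*0+4) mod 8) = rotl(K, 4) = 0x58
k_1 = rotl(K, (3*1+4) mod 8) = rotl(K, 7) = 0xC2
k_2 = rotl(K, (3*2+4) mod 8) = rotl(K, 2) = 0x16
k_3 = rotl(K, (3*3+4) mod 8) = rotl(K, 5) = 0xB0
k_4 = rotl(K, (3*4+4) mod 8) = rotl(K, 0) = 0x85
k_5 = rotl(K, (3*5+4) mod 8) = rotl(K, 3) = 0x2C

0x2C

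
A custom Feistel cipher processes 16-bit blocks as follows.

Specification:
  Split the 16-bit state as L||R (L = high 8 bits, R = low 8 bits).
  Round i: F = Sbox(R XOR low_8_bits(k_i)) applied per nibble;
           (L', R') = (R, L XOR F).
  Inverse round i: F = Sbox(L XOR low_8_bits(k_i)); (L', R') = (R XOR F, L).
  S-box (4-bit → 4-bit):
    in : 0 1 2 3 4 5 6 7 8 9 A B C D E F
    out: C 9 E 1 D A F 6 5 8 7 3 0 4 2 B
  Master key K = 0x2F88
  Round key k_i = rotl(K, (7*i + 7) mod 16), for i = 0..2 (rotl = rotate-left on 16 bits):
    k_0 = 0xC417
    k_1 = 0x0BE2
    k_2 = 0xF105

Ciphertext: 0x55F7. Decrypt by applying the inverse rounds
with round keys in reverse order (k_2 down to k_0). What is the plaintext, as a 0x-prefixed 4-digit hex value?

0x3C6D

s_0 = ciphertext = 0x55F7
s_1 = InvRound(s_0, k_2) = 0x5B55
s_2 = InvRound(s_1, k_1) = 0x6D5B
s_3 = InvRound(s_2, k_0) = 0x3C6D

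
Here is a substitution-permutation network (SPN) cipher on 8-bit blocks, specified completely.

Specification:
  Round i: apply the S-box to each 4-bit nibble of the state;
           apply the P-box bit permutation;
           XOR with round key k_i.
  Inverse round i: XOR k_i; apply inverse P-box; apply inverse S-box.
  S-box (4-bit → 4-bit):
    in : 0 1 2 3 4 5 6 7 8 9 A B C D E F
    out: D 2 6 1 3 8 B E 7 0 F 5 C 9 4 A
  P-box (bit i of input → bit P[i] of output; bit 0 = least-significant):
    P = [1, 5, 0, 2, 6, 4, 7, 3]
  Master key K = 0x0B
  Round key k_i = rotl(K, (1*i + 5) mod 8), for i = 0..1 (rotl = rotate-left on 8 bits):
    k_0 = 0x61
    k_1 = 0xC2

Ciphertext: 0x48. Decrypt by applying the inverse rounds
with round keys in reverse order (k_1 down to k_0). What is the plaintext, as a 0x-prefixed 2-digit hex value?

s_0 = ciphertext = 0x48
s_1 = InvRound(s_0, k_1) = 0xC3
s_2 = InvRound(s_1, k_0) = 0xE4

0xE4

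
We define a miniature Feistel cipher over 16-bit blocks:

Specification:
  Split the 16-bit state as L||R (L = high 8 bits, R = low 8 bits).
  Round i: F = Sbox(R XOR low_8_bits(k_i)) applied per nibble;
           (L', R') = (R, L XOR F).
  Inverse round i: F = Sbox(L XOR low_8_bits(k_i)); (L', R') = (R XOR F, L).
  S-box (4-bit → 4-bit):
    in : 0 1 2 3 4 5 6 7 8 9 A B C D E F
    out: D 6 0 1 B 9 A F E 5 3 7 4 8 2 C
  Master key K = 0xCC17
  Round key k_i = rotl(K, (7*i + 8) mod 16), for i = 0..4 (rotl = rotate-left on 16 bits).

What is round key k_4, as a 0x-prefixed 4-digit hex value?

0xC17C

K = 0xCC17
k_0 = rotl(K, (7*0+8) mod 16) = rotl(K, 8) = 0x17CC
k_1 = rotl(K, (7*1+8) mod 16) = rotl(K, 15) = 0xE60B
k_2 = rotl(K, (7*2+8) mod 16) = rotl(K, 6) = 0x05F3
k_3 = rotl(K, (7*3+8) mod 16) = rotl(K, 13) = 0xF982
k_4 = rotl(K, (7*4+8) mod 16) = rotl(K, 4) = 0xC17C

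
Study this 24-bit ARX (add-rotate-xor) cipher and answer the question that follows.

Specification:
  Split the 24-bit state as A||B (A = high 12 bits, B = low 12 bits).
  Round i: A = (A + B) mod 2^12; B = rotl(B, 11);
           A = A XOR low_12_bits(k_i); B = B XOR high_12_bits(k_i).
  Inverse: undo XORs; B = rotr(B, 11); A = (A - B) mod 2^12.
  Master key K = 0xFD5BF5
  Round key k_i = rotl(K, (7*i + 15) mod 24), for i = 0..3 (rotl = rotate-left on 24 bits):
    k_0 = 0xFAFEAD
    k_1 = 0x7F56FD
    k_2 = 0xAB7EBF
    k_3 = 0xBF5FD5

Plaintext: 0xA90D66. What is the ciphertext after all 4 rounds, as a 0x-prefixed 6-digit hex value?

0x611A70

s_0 = plaintext = 0xA90D66
s_1 = Round(s_0, k_0) = 0x95B91C
s_2 = Round(s_1, k_1) = 0x48A37B
s_3 = Round(s_2, k_2) = 0x6BA30A
s_4 = Round(s_3, k_3) = 0x611A70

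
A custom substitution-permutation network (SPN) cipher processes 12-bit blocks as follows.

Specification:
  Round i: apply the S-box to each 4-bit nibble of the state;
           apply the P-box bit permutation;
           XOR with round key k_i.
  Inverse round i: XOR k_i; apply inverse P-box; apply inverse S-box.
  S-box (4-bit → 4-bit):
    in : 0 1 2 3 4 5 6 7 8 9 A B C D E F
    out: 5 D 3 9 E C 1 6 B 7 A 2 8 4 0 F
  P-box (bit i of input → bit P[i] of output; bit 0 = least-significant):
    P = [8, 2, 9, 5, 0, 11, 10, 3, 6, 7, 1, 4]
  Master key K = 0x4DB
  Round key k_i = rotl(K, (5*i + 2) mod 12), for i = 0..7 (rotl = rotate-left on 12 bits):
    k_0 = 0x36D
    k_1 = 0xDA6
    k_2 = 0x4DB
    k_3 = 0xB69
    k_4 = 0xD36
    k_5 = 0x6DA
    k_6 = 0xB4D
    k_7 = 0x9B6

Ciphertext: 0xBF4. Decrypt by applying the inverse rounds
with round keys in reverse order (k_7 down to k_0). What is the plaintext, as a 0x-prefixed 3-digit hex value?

0x54D

s_0 = ciphertext = 0xBF4
s_1 = InvRound(s_0, k_7) = 0x0ED
s_2 = InvRound(s_1, k_6) = 0xBB1
s_3 = InvRound(s_2, k_5) = 0x0F3
s_4 = InvRound(s_3, k_4) = 0x292
s_5 = InvRound(s_4, k_3) = 0xF83
s_6 = InvRound(s_5, k_2) = 0x3A0
s_7 = InvRound(s_6, k_1) = 0xD77
s_8 = InvRound(s_7, k_0) = 0x54D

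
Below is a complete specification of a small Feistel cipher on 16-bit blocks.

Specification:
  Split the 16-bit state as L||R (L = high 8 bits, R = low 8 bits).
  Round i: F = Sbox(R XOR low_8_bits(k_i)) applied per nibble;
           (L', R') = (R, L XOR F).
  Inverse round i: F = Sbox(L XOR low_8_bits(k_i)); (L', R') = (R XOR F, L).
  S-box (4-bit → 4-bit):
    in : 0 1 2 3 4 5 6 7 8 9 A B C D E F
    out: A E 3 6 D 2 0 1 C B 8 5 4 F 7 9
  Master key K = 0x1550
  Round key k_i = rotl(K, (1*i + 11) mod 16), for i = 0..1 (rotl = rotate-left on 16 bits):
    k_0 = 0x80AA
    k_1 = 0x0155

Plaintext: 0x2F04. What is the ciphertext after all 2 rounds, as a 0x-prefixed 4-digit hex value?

s_0 = plaintext = 0x2F04
s_1 = Round(s_0, k_0) = 0x04A8
s_2 = Round(s_1, k_1) = 0xA89B

0xA89B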